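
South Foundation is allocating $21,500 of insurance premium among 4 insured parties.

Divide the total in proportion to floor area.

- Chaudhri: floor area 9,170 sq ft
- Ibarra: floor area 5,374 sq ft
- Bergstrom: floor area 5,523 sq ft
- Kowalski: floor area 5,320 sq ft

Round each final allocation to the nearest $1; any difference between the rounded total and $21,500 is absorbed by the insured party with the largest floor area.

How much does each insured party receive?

Chaudhri: $7,767; Ibarra: $4,551; Bergstrom: $4,677; Kowalski: $4,505

Sum of floor area: 25,387.
Raw shares: Chaudhri 9,170/25,387 × $21,500 = 7,765.98; Ibarra 5,374/25,387 × $21,500 = 4,551.19; Bergstrom 5,523/25,387 × $21,500 = 4,677.37; Kowalski 5,320/25,387 × $21,500 = 4,505.46.
After rounding ($1): Chaudhri $7,766; Ibarra $4,551; Bergstrom $4,677; Kowalski $4,505. Sum = $21,499.
Difference $21,500 − $21,499 = +$1 applied to largest floor area (Chaudhri): Chaudhri becomes $7,767.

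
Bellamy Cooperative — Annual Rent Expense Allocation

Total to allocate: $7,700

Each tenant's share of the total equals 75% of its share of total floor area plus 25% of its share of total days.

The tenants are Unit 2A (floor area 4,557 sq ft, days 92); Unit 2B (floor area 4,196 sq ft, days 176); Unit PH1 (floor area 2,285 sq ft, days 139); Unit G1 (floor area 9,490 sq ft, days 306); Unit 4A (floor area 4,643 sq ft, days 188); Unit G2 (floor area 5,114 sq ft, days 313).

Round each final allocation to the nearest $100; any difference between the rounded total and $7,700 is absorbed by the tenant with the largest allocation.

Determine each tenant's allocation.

Totals — floor area 30,285, days 1,214.
Composite weights (75% floor area + 25% days): Unit 2A 0.1318; Unit 2B 0.1402; Unit PH1 0.0852; Unit G1 0.2980; Unit 4A 0.1537; Unit G2 0.1911.
Pro-rata amounts: Unit 2A 1,014.85; Unit 2B 1,079.21; Unit PH1 656.13; Unit G1 2,294.85; Unit 4A 1,183.47; Unit G2 1,471.49.
After rounding ($100): Unit 2A $1,000; Unit 2B $1,100; Unit PH1 $700; Unit G1 $2,300; Unit 4A $1,200; Unit G2 $1,500. Sum = $7,800.
Difference $7,700 − $7,800 = −$100 applied to largest allocation (Unit G1): Unit G1 becomes $2,200.

Unit 2A: $1,000; Unit 2B: $1,100; Unit PH1: $700; Unit G1: $2,200; Unit 4A: $1,200; Unit G2: $1,500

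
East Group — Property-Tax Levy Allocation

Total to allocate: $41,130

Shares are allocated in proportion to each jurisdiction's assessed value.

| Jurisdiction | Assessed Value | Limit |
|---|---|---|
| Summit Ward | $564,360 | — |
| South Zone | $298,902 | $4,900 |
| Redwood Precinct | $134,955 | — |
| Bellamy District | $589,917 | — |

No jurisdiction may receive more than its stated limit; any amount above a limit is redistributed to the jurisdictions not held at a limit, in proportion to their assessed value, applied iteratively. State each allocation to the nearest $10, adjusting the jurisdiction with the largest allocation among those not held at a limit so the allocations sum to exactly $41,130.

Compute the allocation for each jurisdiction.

Assessed value total: 1,588,134.
Proportional shares (ignoring caps): Summit Ward 14,615.97; South Zone 7,741.06; Redwood Precinct 3,495.11; Bellamy District 15,277.86.
Cap binds for South Zone ($4,900); balance $36,230 reallocated over remaining assessed value 1,289,232.
Redistributed shares: Summit Ward 15,859.65 → $15,860; Redwood Precinct 3,792.51 → $3,790; Bellamy District 16,577.85 → $16,580.

Summit Ward: $15,860 · South Zone: $4,900 · Redwood Precinct: $3,790 · Bellamy District: $16,580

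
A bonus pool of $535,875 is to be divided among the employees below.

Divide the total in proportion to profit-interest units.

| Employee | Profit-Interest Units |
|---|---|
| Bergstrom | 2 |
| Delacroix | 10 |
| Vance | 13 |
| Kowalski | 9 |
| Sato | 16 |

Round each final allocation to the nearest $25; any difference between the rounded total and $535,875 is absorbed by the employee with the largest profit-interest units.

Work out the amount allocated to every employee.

Bergstrom: $21,425 | Delacroix: $107,175 | Vance: $139,325 | Kowalski: $96,450 | Sato: $171,500

Sum of profit-interest units: 2 + 10 + 13 + 9 + 16 = 50.
Raw shares: Bergstrom 21,435.00; Delacroix 107,175.00; Vance 139,327.50; Kowalski 96,457.50; Sato 171,480.00.
After rounding ($25): Bergstrom $21,425; Delacroix $107,175; Vance $139,325; Kowalski $96,450; Sato $171,475. Sum = $535,850.
Difference $535,875 − $535,850 = +$25 applied to largest profit-interest units (Sato): Sato becomes $171,500.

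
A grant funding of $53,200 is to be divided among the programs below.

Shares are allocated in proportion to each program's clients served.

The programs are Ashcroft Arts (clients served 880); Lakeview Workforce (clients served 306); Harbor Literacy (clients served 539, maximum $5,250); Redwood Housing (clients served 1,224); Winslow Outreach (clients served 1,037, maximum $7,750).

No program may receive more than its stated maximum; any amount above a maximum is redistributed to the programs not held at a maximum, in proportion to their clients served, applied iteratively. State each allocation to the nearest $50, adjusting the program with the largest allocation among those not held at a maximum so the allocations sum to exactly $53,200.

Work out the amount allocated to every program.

Ashcroft Arts: $14,700 | Lakeview Workforce: $5,100 | Harbor Literacy: $5,250 | Redwood Housing: $20,400 | Winslow Outreach: $7,750

Sum of clients served: 3,986.
Proportional shares (ignoring caps): Ashcroft Arts 11,745.11; Lakeview Workforce 4,084.09; Harbor Literacy 7,193.88; Redwood Housing 16,336.38; Winslow Outreach 13,840.54.
Cap binds for Harbor Literacy ($5,250), Winslow Outreach ($7,750); remaining pool $40,200 reallocated over remaining clients served 2,410.
Remaining shares: Ashcroft Arts 14,678.84 → $14,700; Lakeview Workforce 5,104.23 → $5,100; Redwood Housing 20,416.93 → $20,400.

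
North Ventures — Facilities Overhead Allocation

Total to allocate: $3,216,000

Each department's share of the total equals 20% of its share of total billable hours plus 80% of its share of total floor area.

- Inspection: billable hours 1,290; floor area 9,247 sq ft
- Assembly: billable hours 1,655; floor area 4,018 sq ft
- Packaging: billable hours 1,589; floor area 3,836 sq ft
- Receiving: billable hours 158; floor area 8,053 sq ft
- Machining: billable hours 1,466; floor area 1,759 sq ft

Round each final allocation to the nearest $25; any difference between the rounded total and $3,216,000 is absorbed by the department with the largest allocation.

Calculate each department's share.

Inspection: $1,018,725 | Assembly: $556,975 | Packaging: $532,675 | Receiving: $786,350 | Machining: $321,275

Totals — billable hours 6,158, floor area 26,913.
Blended shares (20% billable hours + 80% floor area): Inspection 0.3168; Assembly 0.1732; Packaging 0.1656; Receiving 0.2445; Machining 0.0999.
Pro-rata amounts: Inspection 1,018,724.60; Assembly 556,972.36; Packaging 532,680.05; Receiving 786,345.04; Machining 321,277.95.
After rounding ($25): Inspection $1,018,725; Assembly $556,975; Packaging $532,675; Receiving $786,350; Machining $321,275. Sum = $3,216,000.
No rounding difference to absorb.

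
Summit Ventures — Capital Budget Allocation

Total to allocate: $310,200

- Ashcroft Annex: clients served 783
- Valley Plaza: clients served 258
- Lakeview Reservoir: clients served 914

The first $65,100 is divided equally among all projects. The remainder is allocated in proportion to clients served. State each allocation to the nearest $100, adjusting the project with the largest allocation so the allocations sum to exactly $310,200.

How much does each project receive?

$65,100 shared equally gives $21,700 per project.
Remainder $245,100 by clients served (total 1,955): Ashcroft Annex 98,165.37 → $98,200; Valley Plaza 32,345.68 → $32,300; Lakeview Reservoir 114,588.95 → $114,600.
Totals: Ashcroft Annex $21,700 + $98,200 = $119,900; Valley Plaza $21,700 + $32,300 = $54,000; Lakeview Reservoir $21,700 + $114,600 = $136,300.

Ashcroft Annex: $119,900 | Valley Plaza: $54,000 | Lakeview Reservoir: $136,300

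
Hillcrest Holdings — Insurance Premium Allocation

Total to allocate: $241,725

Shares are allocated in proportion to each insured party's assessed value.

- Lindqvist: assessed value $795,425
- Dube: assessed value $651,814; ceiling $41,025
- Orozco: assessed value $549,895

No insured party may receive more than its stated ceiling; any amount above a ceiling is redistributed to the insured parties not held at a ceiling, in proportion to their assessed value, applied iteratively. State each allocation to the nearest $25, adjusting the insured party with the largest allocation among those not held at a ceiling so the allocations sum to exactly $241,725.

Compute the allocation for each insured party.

Lindqvist: $118,675 | Dube: $41,025 | Orozco: $82,025

Total assessed value = 1,997,134.
Proportional shares (ignoring caps): Lindqvist 96,275.02; Dube 78,892.92; Orozco 66,557.06.
Capped: Dube ($41,025); residual $200,700 reallocated over remaining assessed value 1,345,320.
Shares after redistribution: Lindqvist 118,664.55 → $118,675; Orozco 82,035.45 → $82,025.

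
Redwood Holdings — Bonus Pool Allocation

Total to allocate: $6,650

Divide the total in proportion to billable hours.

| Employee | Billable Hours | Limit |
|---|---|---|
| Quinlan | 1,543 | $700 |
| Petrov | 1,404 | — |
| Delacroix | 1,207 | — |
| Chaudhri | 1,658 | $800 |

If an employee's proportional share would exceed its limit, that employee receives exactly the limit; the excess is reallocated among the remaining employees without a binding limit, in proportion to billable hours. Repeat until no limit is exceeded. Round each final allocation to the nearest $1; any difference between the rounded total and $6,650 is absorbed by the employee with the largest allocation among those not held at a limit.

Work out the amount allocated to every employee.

Quinlan: $700 | Petrov: $2,769 | Delacroix: $2,381 | Chaudhri: $800

Combined billable hours = 5,812.
Pro-rata shares before constraints: Quinlan 1,765.48; Petrov 1,606.43; Delacroix 1,381.03; Chaudhri 1,897.06.
Held at cap: Quinlan ($700), Chaudhri ($800); balance $5,150 reallocated over remaining billable hours 2,611.
Shares after redistribution: Petrov 2,769.28 → $2,769; Delacroix 2,380.72 → $2,381.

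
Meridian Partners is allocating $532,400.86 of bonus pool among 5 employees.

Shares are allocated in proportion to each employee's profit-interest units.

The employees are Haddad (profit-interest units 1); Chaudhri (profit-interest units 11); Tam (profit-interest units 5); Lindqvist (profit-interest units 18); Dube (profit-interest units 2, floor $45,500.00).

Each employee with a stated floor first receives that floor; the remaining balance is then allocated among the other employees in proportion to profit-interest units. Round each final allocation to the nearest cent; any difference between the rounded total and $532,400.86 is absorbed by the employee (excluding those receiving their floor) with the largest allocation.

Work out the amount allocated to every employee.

Minimums first: Dube $45,500.00. Remaining pool $486,900.86.
Remaining pool split over remaining profit-interest units 35: Haddad 13,911.4531 → $13,911.45; Chaudhri 153,025.9846 → $153,025.98; Tam 69,557.2657 → $69,557.27; Lindqvist 250,406.1566 → $250,406.16.

Haddad: $13,911.45 · Chaudhri: $153,025.98 · Tam: $69,557.27 · Lindqvist: $250,406.16 · Dube: $45,500.00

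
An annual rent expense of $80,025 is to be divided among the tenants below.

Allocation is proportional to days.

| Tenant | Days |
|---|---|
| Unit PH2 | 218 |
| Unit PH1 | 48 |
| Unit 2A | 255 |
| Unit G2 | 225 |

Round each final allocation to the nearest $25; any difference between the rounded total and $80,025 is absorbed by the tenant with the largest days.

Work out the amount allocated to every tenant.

Days total: 746.
Unrounded shares: Unit PH2 218/746 × $80,025 = 23,385.32; Unit PH1 48/746 × $80,025 = 5,149.06; Unit 2A 255/746 × $80,025 = 27,354.39; Unit G2 225/746 × $80,025 = 24,136.23.
After rounding ($25): Unit PH2 $23,375; Unit PH1 $5,150; Unit 2A $27,350; Unit G2 $24,125. Sum = $80,000.
Difference $80,025 − $80,000 = +$25 applied to largest days (Unit 2A): Unit 2A becomes $27,375.

Unit PH2: $23,375 | Unit PH1: $5,150 | Unit 2A: $27,375 | Unit G2: $24,125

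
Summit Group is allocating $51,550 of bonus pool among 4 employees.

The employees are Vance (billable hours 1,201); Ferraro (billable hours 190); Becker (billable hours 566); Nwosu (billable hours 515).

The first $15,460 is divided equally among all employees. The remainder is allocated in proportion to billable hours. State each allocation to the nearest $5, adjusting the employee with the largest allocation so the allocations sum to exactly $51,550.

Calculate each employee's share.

$15,460 shared equally gives $3,865 per employee.
Remainder $36,090 by billable hours (total 2,472): Vance 17,534.02 → $17,535; Ferraro 2,773.91 → $2,775; Becker 8,263.33 → $8,265; Nwosu 7,518.75 → $7,520.
Rounding difference −$5 on remainder applied to Vance.
Totals: Vance $3,865 + $17,530 = $21,395; Ferraro $3,865 + $2,775 = $6,640; Becker $3,865 + $8,265 = $12,130; Nwosu $3,865 + $7,520 = $11,385.

Vance: $21,395 | Ferraro: $6,640 | Becker: $12,130 | Nwosu: $11,385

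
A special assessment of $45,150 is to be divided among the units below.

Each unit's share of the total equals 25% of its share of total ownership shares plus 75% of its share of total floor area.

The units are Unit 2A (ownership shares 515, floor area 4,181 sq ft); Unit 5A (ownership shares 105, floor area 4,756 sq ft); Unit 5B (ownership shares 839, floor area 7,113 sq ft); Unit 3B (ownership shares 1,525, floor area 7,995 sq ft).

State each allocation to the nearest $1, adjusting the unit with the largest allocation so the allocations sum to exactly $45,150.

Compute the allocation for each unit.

Ownership shares total 2,984; floor area total 24,045.
Blended shares (25% ownership shares + 75% floor area): Unit 2A 0.1736; Unit 5A 0.1571; Unit 5B 0.2922; Unit 3B 0.3771.
Proportional shares: Unit 2A 7,836.17; Unit 5A 7,095.04; Unit 5B 13,190.88; Unit 3B 17,027.91.
Rounded to nearest $1: Unit 2A $7,836; Unit 5A $7,095; Unit 5B $13,191; Unit 3B $17,028. Sum = $45,150.
Sum already equals the total — no adjustment.

Unit 2A: $7,836 · Unit 5A: $7,095 · Unit 5B: $13,191 · Unit 3B: $17,028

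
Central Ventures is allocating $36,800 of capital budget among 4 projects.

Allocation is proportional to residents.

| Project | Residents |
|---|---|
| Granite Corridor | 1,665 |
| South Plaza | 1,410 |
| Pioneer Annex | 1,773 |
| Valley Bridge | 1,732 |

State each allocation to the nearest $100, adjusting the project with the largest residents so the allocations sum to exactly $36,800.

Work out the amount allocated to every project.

Granite Corridor: $9,300; South Plaza: $7,900; Pioneer Annex: $9,900; Valley Bridge: $9,700

Residents total: 1,665 + 1,410 + 1,773 + 1,732 = 6,580.
Pro-rata amounts: Granite Corridor 9,311.85; South Plaza 7,885.71; Pioneer Annex 9,915.87; Valley Bridge 9,686.57.
Rounded to nearest $100: Granite Corridor $9,300; South Plaza $7,900; Pioneer Annex $9,900; Valley Bridge $9,700. Sum = $36,800.
No rounding difference to absorb.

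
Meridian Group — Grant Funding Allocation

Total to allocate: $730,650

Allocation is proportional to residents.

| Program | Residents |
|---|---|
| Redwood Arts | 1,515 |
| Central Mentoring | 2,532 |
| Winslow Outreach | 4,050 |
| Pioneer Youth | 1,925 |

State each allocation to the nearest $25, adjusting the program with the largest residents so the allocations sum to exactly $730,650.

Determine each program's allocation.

Residents total: 10,022.
Pro-rata amounts: Redwood Arts 1,515/10,022 × $730,650 = 110,450.48; Central Mentoring 2,532/10,022 × $730,650 = 184,594.47; Winslow Outreach 4,050/10,022 × $730,650 = 295,263.67; Pioneer Youth 1,925/10,022 × $730,650 = 140,341.37.
After rounding ($25): Redwood Arts $110,450; Central Mentoring $184,600; Winslow Outreach $295,275; Pioneer Youth $140,350. Sum = $730,675.
Difference $730,650 − $730,675 = −$25 applied to largest residents (Winslow Outreach): Winslow Outreach becomes $295,250.

Redwood Arts: $110,450 · Central Mentoring: $184,600 · Winslow Outreach: $295,250 · Pioneer Youth: $140,350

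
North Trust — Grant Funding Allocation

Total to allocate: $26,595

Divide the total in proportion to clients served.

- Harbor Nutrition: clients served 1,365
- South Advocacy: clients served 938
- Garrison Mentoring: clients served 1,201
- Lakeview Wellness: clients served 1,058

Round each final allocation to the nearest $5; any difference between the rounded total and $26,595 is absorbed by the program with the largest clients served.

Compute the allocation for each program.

Sum of clients served: 4,562.
Proportional shares: Harbor Nutrition 1,365/4,562 × $26,595 = 7,957.51; South Advocacy 938/4,562 × $26,595 = 5,468.24; Garrison Mentoring 1,201/4,562 × $26,595 = 7,001.45; Lakeview Wellness 1,058/4,562 × $26,595 = 6,167.80.
At nearest $5: Harbor Nutrition $7,960; South Advocacy $5,470; Garrison Mentoring $7,000; Lakeview Wellness $6,170. Sum = $26,600.
Difference $26,595 − $26,600 = −$5 applied to largest clients served (Harbor Nutrition): Harbor Nutrition becomes $7,955.

Harbor Nutrition: $7,955 · South Advocacy: $5,470 · Garrison Mentoring: $7,000 · Lakeview Wellness: $6,170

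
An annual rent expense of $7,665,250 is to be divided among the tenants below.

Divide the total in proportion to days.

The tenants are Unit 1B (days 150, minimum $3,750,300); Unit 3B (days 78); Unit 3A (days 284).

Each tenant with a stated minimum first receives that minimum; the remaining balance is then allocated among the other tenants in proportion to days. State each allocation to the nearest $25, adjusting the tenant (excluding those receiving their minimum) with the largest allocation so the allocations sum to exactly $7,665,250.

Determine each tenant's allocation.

Unit 1B: $3,750,300 | Unit 3B: $843,550 | Unit 3A: $3,071,400

Fund the minimums — Unit 1B $3,750,300. Residual $3,914,950.
Residual split over remaining days 362: Unit 3B 843,552.76 → $843,550; Unit 3A 3,071,397.24 → $3,071,400.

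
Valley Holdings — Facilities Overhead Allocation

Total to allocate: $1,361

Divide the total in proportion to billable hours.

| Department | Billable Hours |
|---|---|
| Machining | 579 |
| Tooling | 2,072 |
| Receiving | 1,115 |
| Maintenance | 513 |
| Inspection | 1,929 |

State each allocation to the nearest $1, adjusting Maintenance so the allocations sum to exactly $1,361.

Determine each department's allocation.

Billable hours total: 6,208.
Proportional shares: Machining 579/6,208 × $1,361 = 126.94; Tooling 2,072/6,208 × $1,361 = 454.25; Receiving 1,115/6,208 × $1,361 = 244.45; Maintenance 513/6,208 × $1,361 = 112.47; Inspection 1,929/6,208 × $1,361 = 422.90.
After rounding ($1): Machining $127; Tooling $454; Receiving $244; Maintenance $112; Inspection $423. Sum = $1,360.
Difference $1,361 − $1,360 = +$1 applied to Maintenance: Maintenance becomes $113.

Machining: $127 | Tooling: $454 | Receiving: $244 | Maintenance: $113 | Inspection: $423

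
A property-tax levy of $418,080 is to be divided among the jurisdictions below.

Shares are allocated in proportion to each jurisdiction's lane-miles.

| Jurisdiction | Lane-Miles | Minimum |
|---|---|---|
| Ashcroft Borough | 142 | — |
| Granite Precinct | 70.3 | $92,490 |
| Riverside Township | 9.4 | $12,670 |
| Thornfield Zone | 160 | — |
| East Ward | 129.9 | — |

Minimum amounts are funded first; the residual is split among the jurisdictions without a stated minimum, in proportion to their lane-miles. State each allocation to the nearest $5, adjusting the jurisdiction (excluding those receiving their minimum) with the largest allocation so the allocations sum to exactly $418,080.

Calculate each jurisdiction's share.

Minimums first: Granite Precinct $92,490; Riverside Township $12,670. Balance $312,920.
Balance split over remaining lane-miles 431.9: Ashcroft Borough 102,881.78 → $102,880; Thornfield Zone 115,923.13 → $115,925; East Ward 94,115.09 → $94,115.

Ashcroft Borough: $102,880 · Granite Precinct: $92,490 · Riverside Township: $12,670 · Thornfield Zone: $115,925 · East Ward: $94,115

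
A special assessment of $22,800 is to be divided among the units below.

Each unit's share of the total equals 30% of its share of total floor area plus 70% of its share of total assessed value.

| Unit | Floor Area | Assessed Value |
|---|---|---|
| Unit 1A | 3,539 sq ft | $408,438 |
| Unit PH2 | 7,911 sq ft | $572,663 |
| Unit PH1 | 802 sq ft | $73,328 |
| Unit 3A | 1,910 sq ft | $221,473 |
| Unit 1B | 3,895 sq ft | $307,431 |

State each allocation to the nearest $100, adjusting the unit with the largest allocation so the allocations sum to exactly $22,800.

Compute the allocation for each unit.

Unit 1A: $5,500 · Unit PH2: $8,700 · Unit PH1: $1,000 · Unit 3A: $3,000 · Unit 1B: $4,600

Floor area total 18,057; assessed value total 1,583,333.
Composite weights (30% floor area + 70% assessed value): Unit 1A 0.2394; Unit PH2 0.3846; Unit PH1 0.0457; Unit 3A 0.1296; Unit 1B 0.2006.
Raw shares: Unit 1A 5,457.63; Unit PH2 8,769.13; Unit PH1 1,042.94; Unit 3A 2,955.96; Unit 1B 4,574.33.
After rounding ($100): Unit 1A $5,500; Unit PH2 $8,800; Unit PH1 $1,000; Unit 3A $3,000; Unit 1B $4,600. Sum = $22,900.
Difference $22,800 − $22,900 = −$100 applied to largest allocation (Unit PH2): Unit PH2 becomes $8,700.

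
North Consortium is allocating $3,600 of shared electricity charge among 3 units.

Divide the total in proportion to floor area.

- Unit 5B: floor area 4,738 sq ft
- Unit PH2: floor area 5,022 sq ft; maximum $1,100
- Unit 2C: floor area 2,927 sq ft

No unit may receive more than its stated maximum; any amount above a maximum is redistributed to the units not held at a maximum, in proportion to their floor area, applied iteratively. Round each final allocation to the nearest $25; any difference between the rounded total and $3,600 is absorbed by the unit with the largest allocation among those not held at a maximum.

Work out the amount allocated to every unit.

Sum of floor area: 12,687.
Proportional shares (ignoring caps): Unit 5B 1,344.43; Unit PH2 1,425.02; Unit 2C 830.55.
Capped: Unit PH2 ($1,100); remaining pool $2,500 reallocated over remaining floor area 7,665.
Remaining shares: Unit 5B 1,545.34 → $1,550; Unit 2C 954.66 → $950.

Unit 5B: $1,550 · Unit PH2: $1,100 · Unit 2C: $950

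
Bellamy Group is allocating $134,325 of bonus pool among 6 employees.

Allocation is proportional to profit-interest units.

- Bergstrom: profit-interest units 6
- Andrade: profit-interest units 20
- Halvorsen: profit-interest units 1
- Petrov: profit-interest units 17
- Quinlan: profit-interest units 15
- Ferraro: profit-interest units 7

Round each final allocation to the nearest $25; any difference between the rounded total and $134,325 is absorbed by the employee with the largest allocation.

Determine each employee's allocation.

Bergstrom: $12,200; Andrade: $40,725; Halvorsen: $2,025; Petrov: $34,600; Quinlan: $30,525; Ferraro: $14,250

Total profit-interest units = 66.
Pro-rata amounts: Bergstrom 6/66 × $134,325 = 12,211.36; Andrade 20/66 × $134,325 = 40,704.55; Halvorsen 1/66 × $134,325 = 2,035.23; Petrov 17/66 × $134,325 = 34,598.86; Quinlan 15/66 × $134,325 = 30,528.41; Ferraro 7/66 × $134,325 = 14,246.59.
At nearest $25: Bergstrom $12,200; Andrade $40,700; Halvorsen $2,025; Petrov $34,600; Quinlan $30,525; Ferraro $14,250. Sum = $134,300.
Difference $134,325 − $134,300 = +$25 applied to largest allocation (Andrade): Andrade becomes $40,725.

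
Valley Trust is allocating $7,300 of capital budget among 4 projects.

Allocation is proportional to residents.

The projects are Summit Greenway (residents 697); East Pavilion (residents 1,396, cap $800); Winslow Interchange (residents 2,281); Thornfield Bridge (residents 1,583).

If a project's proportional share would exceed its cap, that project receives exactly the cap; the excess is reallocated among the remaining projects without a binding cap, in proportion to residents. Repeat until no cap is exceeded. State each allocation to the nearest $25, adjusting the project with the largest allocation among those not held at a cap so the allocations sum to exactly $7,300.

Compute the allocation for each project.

Summit Greenway: $1,000 · East Pavilion: $800 · Winslow Interchange: $3,250 · Thornfield Bridge: $2,250

Combined residents = 5,957.
Unconstrained shares: Summit Greenway 854.14; East Pavilion 1,710.73; Winslow Interchange 2,795.25; Thornfield Bridge 1,939.89.
Held at cap: East Pavilion ($800); remaining pool $6,500 reallocated over remaining residents 4,561.
Remaining shares: Summit Greenway 993.31 → $1,000; Winslow Interchange 3,250.71 → $3,250; Thornfield Bridge 2,255.97 → $2,250.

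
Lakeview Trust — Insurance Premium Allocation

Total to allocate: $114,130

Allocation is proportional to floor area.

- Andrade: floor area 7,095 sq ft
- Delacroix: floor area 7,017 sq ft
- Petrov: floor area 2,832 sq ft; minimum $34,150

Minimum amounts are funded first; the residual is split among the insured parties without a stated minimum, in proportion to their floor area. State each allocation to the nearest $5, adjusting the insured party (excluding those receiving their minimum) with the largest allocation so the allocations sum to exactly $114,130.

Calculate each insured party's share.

Andrade: $40,210 | Delacroix: $39,770 | Petrov: $34,150

Minimums first: Petrov $34,150. Remaining pool $79,980.
Remaining pool split over remaining floor area 14,112: Andrade 40,211.03 → $40,210; Delacroix 39,768.97 → $39,770.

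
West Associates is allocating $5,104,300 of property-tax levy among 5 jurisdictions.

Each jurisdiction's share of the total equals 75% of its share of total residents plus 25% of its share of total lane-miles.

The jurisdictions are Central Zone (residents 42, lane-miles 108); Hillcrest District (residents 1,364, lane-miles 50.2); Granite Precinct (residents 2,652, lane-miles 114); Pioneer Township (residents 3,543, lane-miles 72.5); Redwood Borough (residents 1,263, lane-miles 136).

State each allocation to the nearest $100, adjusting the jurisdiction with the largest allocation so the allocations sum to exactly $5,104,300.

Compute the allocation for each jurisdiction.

Central Zone: $304,800 | Hillcrest District: $722,400 | Granite Precinct: $1,448,000 | Pioneer Township: $1,722,600 | Redwood Borough: $906,500

Residents total 8,864; lane-miles total 480.7.
Combined weights (75% residents + 25% lane-miles): Central Zone 0.0597; Hillcrest District 0.1415; Granite Precinct 0.2837; Pioneer Township 0.3375; Redwood Borough 0.1776.
Unrounded shares: Central Zone 304,837.93; Hillcrest District 722,352.42; Granite Precinct 1,447,984.41; Pioneer Township 1,722,626.92; Redwood Borough 906,498.32.
After rounding ($100): Central Zone $304,800; Hillcrest District $722,400; Granite Precinct $1,448,000; Pioneer Township $1,722,600; Redwood Borough $906,500. Sum = $5,104,300.
Rounded total matches; no reconciliation needed.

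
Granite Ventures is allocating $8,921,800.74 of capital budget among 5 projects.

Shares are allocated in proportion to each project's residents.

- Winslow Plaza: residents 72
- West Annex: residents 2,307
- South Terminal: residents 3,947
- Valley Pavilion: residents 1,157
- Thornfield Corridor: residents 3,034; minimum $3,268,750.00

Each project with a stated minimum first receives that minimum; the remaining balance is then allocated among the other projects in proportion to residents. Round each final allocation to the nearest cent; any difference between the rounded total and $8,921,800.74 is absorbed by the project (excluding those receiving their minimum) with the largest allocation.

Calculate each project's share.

Fund the minimums — Thornfield Corridor $3,268,750.00. Remaining pool $5,653,050.74.
Remaining pool split over remaining residents 7,483: Winslow Plaza 54,392.5769 → $54,392.58; West Annex 1,742,828.8196 → $1,742,828.82; South Terminal 2,981,770.8500 → $2,981,770.85; Valley Pavilion 874,058.4934 → $874,058.49.

Winslow Plaza: $54,392.58; West Annex: $1,742,828.82; South Terminal: $2,981,770.85; Valley Pavilion: $874,058.49; Thornfield Corridor: $3,268,750.00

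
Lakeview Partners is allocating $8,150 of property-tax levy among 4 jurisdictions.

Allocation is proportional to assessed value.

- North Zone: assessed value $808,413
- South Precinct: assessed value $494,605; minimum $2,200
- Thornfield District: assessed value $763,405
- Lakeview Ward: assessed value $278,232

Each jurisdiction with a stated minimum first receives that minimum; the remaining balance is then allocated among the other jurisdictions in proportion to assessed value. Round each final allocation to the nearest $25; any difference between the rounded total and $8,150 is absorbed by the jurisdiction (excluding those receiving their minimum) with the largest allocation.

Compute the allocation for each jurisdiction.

Minimums first: South Precinct $2,200. Remaining pool $5,950.
Remaining pool split over remaining assessed value 1,850,050: North Zone 2,599.96 → $2,600; Thornfield District 2,455.21 → $2,450; Lakeview Ward 894.83 → $900.

North Zone: $2,600 | South Precinct: $2,200 | Thornfield District: $2,450 | Lakeview Ward: $900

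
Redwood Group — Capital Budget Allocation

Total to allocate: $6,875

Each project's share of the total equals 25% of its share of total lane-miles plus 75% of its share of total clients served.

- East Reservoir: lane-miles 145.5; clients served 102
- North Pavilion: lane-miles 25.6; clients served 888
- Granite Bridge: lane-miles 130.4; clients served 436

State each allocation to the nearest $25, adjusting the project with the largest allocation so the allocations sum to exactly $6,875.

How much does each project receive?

Lane-miles total 301.5; clients served total 1,426.
Blended shares (25% lane-miles + 75% clients served): East Reservoir 0.1743; North Pavilion 0.4883; Granite Bridge 0.3374.
Proportional shares: East Reservoir 1,198.27; North Pavilion 3,356.84; Granite Bridge 2,319.89.
Rounded to nearest $25: East Reservoir $1,200; North Pavilion $3,350; Granite Bridge $2,325. Sum = $6,875.
No rounding difference to absorb.

East Reservoir: $1,200; North Pavilion: $3,350; Granite Bridge: $2,325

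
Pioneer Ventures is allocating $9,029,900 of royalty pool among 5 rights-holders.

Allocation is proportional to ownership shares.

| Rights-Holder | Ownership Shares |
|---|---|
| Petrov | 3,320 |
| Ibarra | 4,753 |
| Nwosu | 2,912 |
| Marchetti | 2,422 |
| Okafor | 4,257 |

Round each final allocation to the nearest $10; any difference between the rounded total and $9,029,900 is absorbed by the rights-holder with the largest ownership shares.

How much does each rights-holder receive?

Combined ownership shares = 3,320 + 4,753 + 2,912 + 2,422 + 4,257 = 17,664.
Proportional shares: Petrov 1,697,195.88; Ibarra 2,429,750.61; Nwosu 1,488,624.82; Marchetti 1,238,135.07; Okafor 2,176,193.63.
At nearest $10: Petrov $1,697,200; Ibarra $2,429,750; Nwosu $1,488,620; Marchetti $1,238,140; Okafor $2,176,190. Sum = $9,029,900.
No rounding difference to absorb.

Petrov: $1,697,200; Ibarra: $2,429,750; Nwosu: $1,488,620; Marchetti: $1,238,140; Okafor: $2,176,190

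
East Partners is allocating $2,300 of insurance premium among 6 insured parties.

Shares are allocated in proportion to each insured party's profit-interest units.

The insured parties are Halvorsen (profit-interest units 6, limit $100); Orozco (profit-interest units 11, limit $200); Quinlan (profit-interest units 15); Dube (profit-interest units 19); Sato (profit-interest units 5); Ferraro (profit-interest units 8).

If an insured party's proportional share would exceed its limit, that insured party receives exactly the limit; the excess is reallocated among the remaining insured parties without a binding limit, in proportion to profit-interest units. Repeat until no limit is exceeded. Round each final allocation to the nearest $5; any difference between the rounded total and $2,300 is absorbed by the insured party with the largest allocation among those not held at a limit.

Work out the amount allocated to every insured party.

Halvorsen: $100; Orozco: $200; Quinlan: $640; Dube: $805; Sato: $215; Ferraro: $340

Profit-interest units total: 64.
Unconstrained shares: Halvorsen 215.62; Orozco 395.31; Quinlan 539.06; Dube 682.81; Sato 179.69; Ferraro 287.50.
Cap binds for Halvorsen ($100), Orozco ($200); residual $2,000 reallocated over remaining profit-interest units 47.
Shares after redistribution: Quinlan 638.30 → $640; Dube 808.51 → $810; Sato 212.77 → $215; Ferraro 340.43 → $340.
Rounding difference −$5 applied to Dube → $805.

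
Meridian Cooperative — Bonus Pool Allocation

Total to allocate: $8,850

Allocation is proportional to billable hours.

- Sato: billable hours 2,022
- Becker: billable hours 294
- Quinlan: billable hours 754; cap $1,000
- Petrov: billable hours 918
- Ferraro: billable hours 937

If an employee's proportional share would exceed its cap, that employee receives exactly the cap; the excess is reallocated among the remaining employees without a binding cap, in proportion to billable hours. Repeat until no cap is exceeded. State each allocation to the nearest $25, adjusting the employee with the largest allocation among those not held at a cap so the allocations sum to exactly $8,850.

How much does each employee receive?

Sato: $3,800 · Becker: $550 · Quinlan: $1,000 · Petrov: $1,725 · Ferraro: $1,775

Billable hours total: 4,925.
Proportional shares (ignoring caps): Sato 3,633.44; Becker 528.30; Quinlan 1,354.90; Petrov 1,649.60; Ferraro 1,683.75.
Held at cap: Quinlan ($1,000); balance $7,850 reallocated over remaining billable hours 4,171.
Shares after redistribution: Sato 3,805.49 → $3,800; Becker 553.32 → $550; Petrov 1,727.72 → $1,725; Ferraro 1,763.47 → $1,775.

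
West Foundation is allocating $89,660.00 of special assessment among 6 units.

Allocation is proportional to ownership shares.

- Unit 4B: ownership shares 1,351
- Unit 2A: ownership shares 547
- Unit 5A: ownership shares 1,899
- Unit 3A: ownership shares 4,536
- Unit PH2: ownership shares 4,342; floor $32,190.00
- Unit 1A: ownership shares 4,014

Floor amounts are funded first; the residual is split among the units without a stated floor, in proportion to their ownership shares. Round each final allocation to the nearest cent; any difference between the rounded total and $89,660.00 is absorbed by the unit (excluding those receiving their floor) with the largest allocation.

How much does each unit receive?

Unit 4B: $6,288.33 | Unit 2A: $2,546.05 | Unit 5A: $8,839.03 | Unit 3A: $21,113.14 | Unit PH2: $32,190.00 | Unit 1A: $18,683.45

Minimums first: Unit PH2 $32,190.00. Residual $57,470.00.
Residual split over remaining ownership shares 12,347: Unit 4B 6,288.3267 → $6,288.33; Unit 2A 2,546.0509 → $2,546.05; Unit 5A 8,839.0322 → $8,839.03; Unit 3A 21,113.1384 → $21,113.14; Unit 1A 18,683.4519 → $18,683.45.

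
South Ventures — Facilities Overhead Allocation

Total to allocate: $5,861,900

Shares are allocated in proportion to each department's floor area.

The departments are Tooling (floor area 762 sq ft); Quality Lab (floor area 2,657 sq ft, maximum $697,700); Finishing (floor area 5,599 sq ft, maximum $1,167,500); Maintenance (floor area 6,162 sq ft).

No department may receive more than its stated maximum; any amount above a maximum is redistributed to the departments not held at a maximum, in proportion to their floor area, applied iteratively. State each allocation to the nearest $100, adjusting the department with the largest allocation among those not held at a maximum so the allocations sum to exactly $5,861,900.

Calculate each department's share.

Tooling: $439,800; Quality Lab: $697,700; Finishing: $1,167,500; Maintenance: $3,556,900

Floor area total: 15,180.
Unconstrained shares: Tooling 294,253.48; Quality Lab 1,026,025.58; Finishing 2,162,106.59; Maintenance 2,379,514.35.
Capped: Quality Lab ($697,700), Finishing ($1,167,500); balance $3,996,700 reallocated over remaining floor area 6,924.
Shares after redistribution: Tooling 439,844.80 → $439,800; Maintenance 3,556,855.20 → $3,556,900.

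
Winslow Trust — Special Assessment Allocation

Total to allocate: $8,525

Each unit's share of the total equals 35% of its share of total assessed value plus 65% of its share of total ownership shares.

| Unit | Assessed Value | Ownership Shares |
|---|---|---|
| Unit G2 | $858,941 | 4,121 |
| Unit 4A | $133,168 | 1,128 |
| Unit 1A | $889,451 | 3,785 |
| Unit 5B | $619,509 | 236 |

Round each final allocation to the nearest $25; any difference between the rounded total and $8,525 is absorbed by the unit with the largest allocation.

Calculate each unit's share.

Assessed value total 2,501,069; ownership shares total 9,270.
Blended shares (35% assessed value + 65% ownership shares): Unit G2 0.4092; Unit 4A 0.0977; Unit 1A 0.3899; Unit 5B 0.1032.
Pro-rata amounts: Unit G2 3,488.08; Unit 4A 833.14; Unit 1A 3,323.63; Unit 5B 880.14.
After rounding ($25): Unit G2 $3,500; Unit 4A $825; Unit 1A $3,325; Unit 5B $875. Sum = $8,525.
Rounded total matches; no reconciliation needed.

Unit G2: $3,500 · Unit 4A: $825 · Unit 1A: $3,325 · Unit 5B: $875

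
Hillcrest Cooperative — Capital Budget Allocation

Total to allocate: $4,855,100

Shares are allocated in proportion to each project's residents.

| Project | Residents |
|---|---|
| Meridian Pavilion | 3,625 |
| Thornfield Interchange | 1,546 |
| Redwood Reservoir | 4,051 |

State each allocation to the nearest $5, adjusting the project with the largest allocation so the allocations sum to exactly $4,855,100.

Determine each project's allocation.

Meridian Pavilion: $1,908,450 | Thornfield Interchange: $813,920 | Redwood Reservoir: $2,132,730

Residents total: 9,222.
Unrounded shares: Meridian Pavilion 3,625/9,222 × $4,855,100 = 1,908,451.26; Thornfield Interchange 1,546/9,222 × $4,855,100 = 813,921.56; Redwood Reservoir 4,051/9,222 × $4,855,100 = 2,132,727.18.
After rounding ($5): Meridian Pavilion $1,908,450; Thornfield Interchange $813,920; Redwood Reservoir $2,132,725. Sum = $4,855,095.
Difference $4,855,100 − $4,855,095 = +$5 applied to largest allocation (Redwood Reservoir): Redwood Reservoir becomes $2,132,730.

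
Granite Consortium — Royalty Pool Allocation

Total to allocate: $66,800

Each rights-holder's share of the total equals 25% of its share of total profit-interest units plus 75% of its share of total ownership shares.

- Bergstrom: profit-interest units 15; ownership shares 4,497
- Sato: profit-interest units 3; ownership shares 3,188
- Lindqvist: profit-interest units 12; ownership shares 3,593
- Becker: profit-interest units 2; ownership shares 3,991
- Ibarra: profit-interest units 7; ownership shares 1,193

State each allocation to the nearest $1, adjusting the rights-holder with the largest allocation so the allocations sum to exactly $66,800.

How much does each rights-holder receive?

Bergstrom: $20,109 · Sato: $10,987 · Lindqvist: $16,073 · Becker: $13,003 · Ibarra: $6,628

Profit-interest units total 39; ownership shares total 16,462.
Combined weights (25% profit-interest units + 75% ownership shares): Bergstrom 0.3010; Sato 0.1645; Lindqvist 0.2406; Becker 0.1946; Ibarra 0.0992.
Proportional shares: Bergstrom 20,109.12; Sato 10,986.89; Lindqvist 16,073.30; Becker 13,002.51; Ibarra 6,628.18.
Rounded to nearest $1: Bergstrom $20,109; Sato $10,987; Lindqvist $16,073; Becker $13,003; Ibarra $6,628. Sum = $66,800.
No rounding difference to absorb.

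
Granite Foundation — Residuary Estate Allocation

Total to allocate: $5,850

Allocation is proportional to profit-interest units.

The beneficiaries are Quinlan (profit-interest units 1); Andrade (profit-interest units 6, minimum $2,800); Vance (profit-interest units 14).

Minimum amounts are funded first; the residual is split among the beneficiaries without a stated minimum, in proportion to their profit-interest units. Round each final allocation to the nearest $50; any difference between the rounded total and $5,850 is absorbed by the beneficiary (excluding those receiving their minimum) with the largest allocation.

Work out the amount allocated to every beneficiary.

Fund the minimums — Andrade $2,800. Residual $3,050.
Residual split over remaining profit-interest units 15: Quinlan 203.33 → $200; Vance 2,846.67 → $2,850.

Quinlan: $200 | Andrade: $2,800 | Vance: $2,850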